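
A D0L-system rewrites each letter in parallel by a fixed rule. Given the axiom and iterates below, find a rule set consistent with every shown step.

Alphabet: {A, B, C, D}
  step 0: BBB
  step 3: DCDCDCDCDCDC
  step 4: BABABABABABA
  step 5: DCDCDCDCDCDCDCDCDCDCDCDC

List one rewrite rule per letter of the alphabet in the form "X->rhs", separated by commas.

A->DC, B->DC, C->A, D->B

  step 4 ⇒ step 5: BABABABABABA ⇒ DC·DC·DC·DC·DC·DC·DC·DC·DC·DC·DC·DC
    A ↦ DC
    B ↦ DC
  step 3 ⇒ step 4: DCDCDCDCDCDC ⇒ B·A·B·A·B·A·B·A·B·A·B·A
    C ↦ A
  step 3 ⇒ step 4: DCDCDCDCDCDC ⇒ B·A·B·A·B·A·B·A·B·A·B·A
    D ↦ B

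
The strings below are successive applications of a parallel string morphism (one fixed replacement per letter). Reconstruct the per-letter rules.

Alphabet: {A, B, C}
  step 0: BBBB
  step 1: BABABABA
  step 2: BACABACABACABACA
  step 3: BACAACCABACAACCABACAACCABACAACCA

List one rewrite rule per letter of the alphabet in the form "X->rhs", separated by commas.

  step 2 ⇒ step 3: BACABACABACABACA ⇒ BA·CA·AC·CA·BA·CA·AC·CA·BA·CA·AC·CA·BA·CA·AC·CA
    A ↦ CA
    B ↦ BA
    C ↦ AC

A->CA, B->BA, C->AC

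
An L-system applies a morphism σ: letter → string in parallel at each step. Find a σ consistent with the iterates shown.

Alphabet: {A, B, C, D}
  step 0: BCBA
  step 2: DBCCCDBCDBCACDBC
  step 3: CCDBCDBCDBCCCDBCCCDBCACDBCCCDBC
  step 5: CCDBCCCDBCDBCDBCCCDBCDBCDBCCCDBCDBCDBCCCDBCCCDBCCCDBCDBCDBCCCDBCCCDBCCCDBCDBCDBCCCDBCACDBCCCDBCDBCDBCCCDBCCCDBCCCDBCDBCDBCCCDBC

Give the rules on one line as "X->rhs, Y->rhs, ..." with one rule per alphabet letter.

A->AC, B->C, C->DBC, D->C

  step 2 ⇒ step 3: DBCCCDBCDBCACDBC ⇒ C·C·DBC·DBC·DBC·C·C·DBC·C·C·DBC·AC·DBC·C·C·DBC
    A ↦ AC
    B ↦ C
    C ↦ DBC
    D ↦ C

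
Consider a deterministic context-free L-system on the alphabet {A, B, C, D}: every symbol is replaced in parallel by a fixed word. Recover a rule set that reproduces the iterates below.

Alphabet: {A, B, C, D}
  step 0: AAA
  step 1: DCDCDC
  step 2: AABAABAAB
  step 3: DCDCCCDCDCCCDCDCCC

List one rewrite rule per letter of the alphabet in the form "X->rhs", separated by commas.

  step 2 ⇒ step 3: AABAABAAB ⇒ DC·DC·CC·DC·DC·CC·DC·DC·CC
    A ↦ DC
    B ↦ CC
  step 1 ⇒ step 2: DCDCDC ⇒ A·AB·A·AB·A·AB
    C ↦ AB
  step 1 ⇒ step 2: DCDCDC ⇒ A·AB·A·AB·A·AB
    D ↦ A

A->DC, B->CC, C->AB, D->A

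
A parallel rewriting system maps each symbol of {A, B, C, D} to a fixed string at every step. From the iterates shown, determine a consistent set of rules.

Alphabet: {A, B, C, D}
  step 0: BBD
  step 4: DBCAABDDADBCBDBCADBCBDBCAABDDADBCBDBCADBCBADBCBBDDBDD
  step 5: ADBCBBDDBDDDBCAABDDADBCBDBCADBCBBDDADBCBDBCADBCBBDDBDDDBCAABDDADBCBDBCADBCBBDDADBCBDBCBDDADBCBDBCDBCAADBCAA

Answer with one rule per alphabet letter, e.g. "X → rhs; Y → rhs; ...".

A->BDD, B->DBC, C->B, D->A

  step 4 ⇒ step 5: DBCAABDDADBCBDBCADBCBDBCAABDDADBCBDBCADBCBADBCBBDDBDD ⇒ A·DBC·B·BDD·BDD·DBC·A·A·BDD·A·DBC·B·DBC·A·DBC·B·BDD·A·DBC·B·DBC·A·DBC·B·BDD·BDD·DBC·A·A·BDD·A·DBC·B·DBC·A·DBC·B·BDD·A·DBC·B·DBC·BDD·A·DBC·B·DBC·DBC·A·A·DBC·A·A
    A ↦ BDD
    B ↦ DBC
    C ↦ B
    D ↦ A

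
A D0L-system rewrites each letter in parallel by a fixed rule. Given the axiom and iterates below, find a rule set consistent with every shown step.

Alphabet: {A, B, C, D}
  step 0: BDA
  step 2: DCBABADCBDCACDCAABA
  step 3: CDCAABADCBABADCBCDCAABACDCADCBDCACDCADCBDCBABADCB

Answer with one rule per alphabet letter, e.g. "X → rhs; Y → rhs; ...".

  step 2 ⇒ step 3: DCBABADCBDCACDCAABA ⇒ C·DCA·ABA·DCB·ABA·DCB·C·DCA·ABA·C·DCA·DCB·DCA·C·DCA·DCB·DCB·ABA·DCB
    A ↦ DCB
    B ↦ ABA
    C ↦ DCA
    D ↦ C

A->DCB, B->ABA, C->DCA, D->C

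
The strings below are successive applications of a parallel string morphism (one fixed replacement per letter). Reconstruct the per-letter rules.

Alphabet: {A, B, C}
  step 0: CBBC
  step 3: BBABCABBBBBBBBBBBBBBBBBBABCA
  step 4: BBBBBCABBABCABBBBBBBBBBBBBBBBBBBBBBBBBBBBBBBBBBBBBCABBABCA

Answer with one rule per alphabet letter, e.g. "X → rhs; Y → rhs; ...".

  step 3 ⇒ step 4: BBABCABBBBBBBBBBBBBBBBBBABCA ⇒ BB·BB·BCA·BB·A·BCA·BB·BB·BB·BB·BB·BB·BB·BB·BB·BB·BB·BB·BB·BB·BB·BB·BB·BB·BCA·BB·A·BCA
    A ↦ BCA
    B ↦ BB
    C ↦ A

A->BCA, B->BB, C->A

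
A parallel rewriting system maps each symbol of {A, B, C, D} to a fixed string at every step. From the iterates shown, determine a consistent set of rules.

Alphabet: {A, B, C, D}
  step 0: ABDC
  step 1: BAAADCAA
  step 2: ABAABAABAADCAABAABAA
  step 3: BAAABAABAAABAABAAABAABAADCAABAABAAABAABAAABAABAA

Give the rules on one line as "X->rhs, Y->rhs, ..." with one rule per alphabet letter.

A->BAA, B->A, C->A, D->DCA

  step 2 ⇒ step 3: ABAABAABAADCAABAABAA ⇒ BAA·A·BAA·BAA·A·BAA·BAA·A·BAA·BAA·DCA·A·BAA·BAA·A·BAA·BAA·A·BAA·BAA
    A ↦ BAA
    B ↦ A
    C ↦ A
    D ↦ DCA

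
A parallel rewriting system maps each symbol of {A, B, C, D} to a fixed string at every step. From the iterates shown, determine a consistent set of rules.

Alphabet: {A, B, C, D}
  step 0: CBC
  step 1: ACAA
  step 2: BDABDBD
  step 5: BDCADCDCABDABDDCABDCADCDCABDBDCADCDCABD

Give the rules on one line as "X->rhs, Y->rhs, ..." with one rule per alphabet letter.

  step 1 ⇒ step 2: ACAA ⇒ BD·A·BD·BD
    A ↦ BD
    C ↦ A
  step 0 ⇒ step 1: CBC ⇒ A·CA·A
    B ↦ CA
    D ↦ DC  (constrained at step 2)

A->BD, B->CA, C->A, D->DC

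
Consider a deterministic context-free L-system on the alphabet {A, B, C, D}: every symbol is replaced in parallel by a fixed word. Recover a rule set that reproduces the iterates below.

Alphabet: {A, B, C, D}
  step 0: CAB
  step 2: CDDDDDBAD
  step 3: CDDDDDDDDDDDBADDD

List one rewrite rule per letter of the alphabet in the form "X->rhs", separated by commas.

A->D, B->BA, C->CD, D->DD

  step 2 ⇒ step 3: CDDDDDBAD ⇒ CD·DD·DD·DD·DD·DD·BA·D·DD
    A ↦ D
    B ↦ BA
    C ↦ CD
    D ↦ DD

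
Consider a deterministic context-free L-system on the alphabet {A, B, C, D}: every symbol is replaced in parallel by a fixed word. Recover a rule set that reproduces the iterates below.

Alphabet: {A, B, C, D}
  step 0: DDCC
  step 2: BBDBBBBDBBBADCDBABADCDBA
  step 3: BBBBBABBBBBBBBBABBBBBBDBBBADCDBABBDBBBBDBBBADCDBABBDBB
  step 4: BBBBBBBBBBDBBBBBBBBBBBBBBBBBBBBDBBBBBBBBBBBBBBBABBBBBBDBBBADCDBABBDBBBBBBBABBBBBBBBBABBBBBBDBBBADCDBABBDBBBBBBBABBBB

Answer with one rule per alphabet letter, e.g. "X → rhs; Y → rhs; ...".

  step 3 ⇒ step 4: BBBBBABBBBBBBBBABBBBBBDBBBADCDBABBDBBBBDBBBADCDBABBDBB ⇒ BB·BB·BB·BB·BB·DBB·BB·BB·BB·BB·BB·BB·BB·BB·BB·DBB·BB·BB·BB·BB·BB·BB·BA·BB·BB·BB·DBB·BA·DCD·BA·BB·DBB·BB·BB·BA·BB·BB·BB·BB·BA·BB·BB·BB·DBB·BA·DCD·BA·BB·DBB·BB·BB·BA·BB·BB
    A ↦ DBB
    B ↦ BB
    C ↦ DCD
    D ↦ BA

A->DBB, B->BB, C->DCD, D->BA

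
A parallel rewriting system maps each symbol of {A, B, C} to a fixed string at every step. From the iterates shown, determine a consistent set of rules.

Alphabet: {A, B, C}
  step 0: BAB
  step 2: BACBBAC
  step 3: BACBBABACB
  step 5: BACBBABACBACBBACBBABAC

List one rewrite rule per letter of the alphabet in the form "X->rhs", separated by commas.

A->C, B->BA, C->B

  step 2 ⇒ step 3: BACBBAC ⇒ BA·C·B·BA·BA·C·B
    A ↦ C
    B ↦ BA
    C ↦ B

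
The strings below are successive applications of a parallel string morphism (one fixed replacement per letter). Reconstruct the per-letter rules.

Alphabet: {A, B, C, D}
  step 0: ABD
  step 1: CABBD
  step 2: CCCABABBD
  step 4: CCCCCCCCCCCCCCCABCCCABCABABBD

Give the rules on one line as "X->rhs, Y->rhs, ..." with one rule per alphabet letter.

A->C, B->AB, C->CC, D->BD

  step 1 ⇒ step 2: CABBD ⇒ CC·C·AB·AB·BD
    A ↦ C
    B ↦ AB
    C ↦ CC
    D ↦ BD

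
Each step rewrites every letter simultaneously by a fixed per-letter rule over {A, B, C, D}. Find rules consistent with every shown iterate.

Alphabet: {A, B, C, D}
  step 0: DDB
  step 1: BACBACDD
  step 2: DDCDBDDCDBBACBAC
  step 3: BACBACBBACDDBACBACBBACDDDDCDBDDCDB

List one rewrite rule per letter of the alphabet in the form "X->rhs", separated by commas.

  step 2 ⇒ step 3: DDCDBDDCDBBACBAC ⇒ BAC·BAC·B·BAC·DD·BAC·BAC·B·BAC·DD·DD·CD·B·DD·CD·B
    A ↦ CD
    B ↦ DD
    C ↦ B
    D ↦ BAC

A->CD, B->DD, C->B, D->BAC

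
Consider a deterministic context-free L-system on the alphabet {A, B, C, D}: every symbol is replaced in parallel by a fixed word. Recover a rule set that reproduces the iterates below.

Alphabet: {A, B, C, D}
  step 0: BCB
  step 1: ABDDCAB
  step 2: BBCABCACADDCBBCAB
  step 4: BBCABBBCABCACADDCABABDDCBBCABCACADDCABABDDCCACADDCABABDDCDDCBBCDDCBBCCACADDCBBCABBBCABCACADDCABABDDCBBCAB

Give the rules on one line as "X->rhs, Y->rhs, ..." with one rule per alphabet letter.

  step 1 ⇒ step 2: ABDDCAB ⇒ BBC·AB·CA·CA·DDC·BBC·AB
    A ↦ BBC
    B ↦ AB
    C ↦ DDC
    D ↦ CA

A->BBC, B->AB, C->DDC, D->CA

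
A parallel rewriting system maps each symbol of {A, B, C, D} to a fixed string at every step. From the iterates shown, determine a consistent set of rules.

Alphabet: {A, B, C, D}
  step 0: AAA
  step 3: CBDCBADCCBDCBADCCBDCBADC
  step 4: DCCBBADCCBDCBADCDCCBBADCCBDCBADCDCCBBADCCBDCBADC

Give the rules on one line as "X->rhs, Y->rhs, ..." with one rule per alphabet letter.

A->DC, B->CB, C->DC, D->BA

  step 3 ⇒ step 4: CBDCBADCCBDCBADCCBDCBADC ⇒ DC·CB·BA·DC·CB·DC·BA·DC·DC·CB·BA·DC·CB·DC·BA·DC·DC·CB·BA·DC·CB·DC·BA·DC
    A ↦ DC
    B ↦ CB
    C ↦ DC
    D ↦ BA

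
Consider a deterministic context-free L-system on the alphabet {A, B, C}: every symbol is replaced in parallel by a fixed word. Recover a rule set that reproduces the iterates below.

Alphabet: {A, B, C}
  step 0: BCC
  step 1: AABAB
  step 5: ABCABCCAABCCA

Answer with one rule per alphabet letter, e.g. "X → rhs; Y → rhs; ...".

A->C, B->A, C->AB

  step 0 ⇒ step 1: BCC ⇒ A·AB·AB
    B ↦ A
    C ↦ AB
    A ↦ C  (constrained at step 1)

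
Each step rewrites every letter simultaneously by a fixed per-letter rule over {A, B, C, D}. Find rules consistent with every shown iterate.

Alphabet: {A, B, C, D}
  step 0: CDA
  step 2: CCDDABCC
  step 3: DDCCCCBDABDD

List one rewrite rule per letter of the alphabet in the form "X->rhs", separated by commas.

A->BD, B->AB, C->D, D->CC

  step 2 ⇒ step 3: CCDDABCC ⇒ D·D·CC·CC·BD·AB·D·D
    A ↦ BD
    B ↦ AB
    C ↦ D
    D ↦ CC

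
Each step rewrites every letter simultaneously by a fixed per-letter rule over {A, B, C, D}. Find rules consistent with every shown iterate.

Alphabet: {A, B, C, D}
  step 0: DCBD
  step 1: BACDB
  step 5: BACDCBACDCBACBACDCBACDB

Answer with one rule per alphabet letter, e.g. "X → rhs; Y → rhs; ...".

  step 0 ⇒ step 1: DCBD ⇒ B·AC·D·B
    B ↦ D
    C ↦ AC
    D ↦ B
    A ↦ CB  (constrained at step 1)

A->CB, B->D, C->AC, D->B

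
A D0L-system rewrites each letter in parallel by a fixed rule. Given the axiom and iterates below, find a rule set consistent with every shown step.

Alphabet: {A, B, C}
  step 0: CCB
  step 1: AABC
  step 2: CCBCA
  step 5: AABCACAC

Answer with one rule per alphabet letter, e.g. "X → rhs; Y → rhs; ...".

  step 1 ⇒ step 2: AABC ⇒ C·C·BC·A
    A ↦ C
    B ↦ BC
    C ↦ A

A->C, B->BC, C->A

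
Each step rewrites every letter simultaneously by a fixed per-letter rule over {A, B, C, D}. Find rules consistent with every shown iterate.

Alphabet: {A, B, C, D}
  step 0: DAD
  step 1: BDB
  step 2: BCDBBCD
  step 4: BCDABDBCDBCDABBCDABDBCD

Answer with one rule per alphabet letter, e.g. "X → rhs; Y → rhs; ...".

  step 1 ⇒ step 2: BDB ⇒ BCD·B·BCD
    B ↦ BCD
    D ↦ B
  step 0 ⇒ step 1: DAD ⇒ B·D·B
    A ↦ D
    C ↦ A  (constrained at step 2)

A->D, B->BCD, C->A, D->B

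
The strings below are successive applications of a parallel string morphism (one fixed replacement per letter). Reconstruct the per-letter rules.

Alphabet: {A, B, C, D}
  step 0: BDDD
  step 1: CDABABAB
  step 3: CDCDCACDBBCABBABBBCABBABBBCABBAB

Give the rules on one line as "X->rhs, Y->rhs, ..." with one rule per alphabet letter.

  step 0 ⇒ step 1: BDDD ⇒ CD·AB·AB·AB
    B ↦ CD
    D ↦ AB
    A ↦ CA  (constrained at step 1)
    C ↦ BB  (constrained at step 1)

A->CA, B->CD, C->BB, D->AB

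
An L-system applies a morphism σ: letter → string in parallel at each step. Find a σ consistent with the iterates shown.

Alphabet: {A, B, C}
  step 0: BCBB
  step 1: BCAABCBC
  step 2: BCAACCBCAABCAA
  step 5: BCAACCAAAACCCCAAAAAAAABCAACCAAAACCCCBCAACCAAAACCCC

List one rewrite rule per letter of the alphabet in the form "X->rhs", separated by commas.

  step 1 ⇒ step 2: BCAABCBC ⇒ BC·AA·C·C·BC·AA·BC·AA
    A ↦ C
    B ↦ BC
    C ↦ AA

A->C, B->BC, C->AA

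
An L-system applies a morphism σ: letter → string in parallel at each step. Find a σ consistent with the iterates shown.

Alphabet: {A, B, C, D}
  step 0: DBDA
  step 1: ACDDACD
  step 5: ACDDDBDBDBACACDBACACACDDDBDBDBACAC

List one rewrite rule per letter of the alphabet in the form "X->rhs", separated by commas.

A->D, B->DD, C->B, D->AC

  step 0 ⇒ step 1: DBDA ⇒ AC·DD·AC·D
    A ↦ D
    B ↦ DD
    D ↦ AC
    C ↦ B  (constrained at step 1)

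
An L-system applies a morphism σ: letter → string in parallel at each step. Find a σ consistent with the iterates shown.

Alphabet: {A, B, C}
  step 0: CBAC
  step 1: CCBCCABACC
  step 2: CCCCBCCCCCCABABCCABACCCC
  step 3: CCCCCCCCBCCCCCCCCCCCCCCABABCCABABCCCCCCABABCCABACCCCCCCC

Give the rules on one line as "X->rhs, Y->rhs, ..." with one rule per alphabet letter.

  step 2 ⇒ step 3: CCCCBCCCCCCABABCCABACCCC ⇒ CC·CC·CC·CC·BCC·CC·CC·CC·CC·CC·CC·ABA·BCC·ABA·BCC·CC·CC·ABA·BCC·ABA·CC·CC·CC·CC
    A ↦ ABA
    B ↦ BCC
    C ↦ CC

A->ABA, B->BCC, C->CC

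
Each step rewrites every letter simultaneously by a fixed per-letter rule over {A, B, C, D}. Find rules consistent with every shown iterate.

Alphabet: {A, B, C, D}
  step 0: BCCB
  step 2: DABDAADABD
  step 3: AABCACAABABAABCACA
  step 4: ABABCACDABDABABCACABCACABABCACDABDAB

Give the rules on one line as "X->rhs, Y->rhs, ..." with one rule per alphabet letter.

  step 3 ⇒ step 4: AABCACAABABAABCACA ⇒ AB·AB·CAC·D·AB·D·AB·AB·CAC·AB·CAC·AB·AB·CAC·D·AB·D·AB
    A ↦ AB
    B ↦ CAC
    C ↦ D
  step 2 ⇒ step 3: DABDAADABD ⇒ A·AB·CAC·A·AB·AB·A·AB·CAC·A
    D ↦ A

A->AB, B->CAC, C->D, D->A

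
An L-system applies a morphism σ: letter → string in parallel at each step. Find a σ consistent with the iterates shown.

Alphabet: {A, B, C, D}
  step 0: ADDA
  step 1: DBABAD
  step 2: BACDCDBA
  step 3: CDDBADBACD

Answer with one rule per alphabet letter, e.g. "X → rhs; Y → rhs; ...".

  step 2 ⇒ step 3: BACDCDBA ⇒ C·D·D·BA·D·BA·C·D
    A ↦ D
    B ↦ C
    C ↦ D
    D ↦ BA

A->D, B->C, C->D, D->BA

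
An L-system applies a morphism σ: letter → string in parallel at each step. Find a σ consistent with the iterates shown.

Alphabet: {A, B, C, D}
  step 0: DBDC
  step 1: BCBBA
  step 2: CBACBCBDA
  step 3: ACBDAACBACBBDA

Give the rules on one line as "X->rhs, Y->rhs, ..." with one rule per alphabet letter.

A->DA, B->CB, C->A, D->B

  step 2 ⇒ step 3: CBACBCBDA ⇒ A·CB·DA·A·CB·A·CB·B·DA
    A ↦ DA
    B ↦ CB
    C ↦ A
    D ↦ B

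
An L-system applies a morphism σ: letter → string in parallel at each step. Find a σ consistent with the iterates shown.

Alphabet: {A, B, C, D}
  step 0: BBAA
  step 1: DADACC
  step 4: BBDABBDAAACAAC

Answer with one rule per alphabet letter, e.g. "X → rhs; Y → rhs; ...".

A->C, B->DA, C->B, D->AA

  step 0 ⇒ step 1: BBAA ⇒ DA·DA·C·C
    A ↦ C
    B ↦ DA
    C ↦ B  (constrained at step 1)
    D ↦ AA  (constrained at step 1)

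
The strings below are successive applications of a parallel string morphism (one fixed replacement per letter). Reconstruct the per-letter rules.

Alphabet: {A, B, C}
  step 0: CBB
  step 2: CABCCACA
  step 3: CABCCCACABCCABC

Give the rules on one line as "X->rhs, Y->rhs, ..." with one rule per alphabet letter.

  step 2 ⇒ step 3: CABCCACA ⇒ CA·BC·C·CA·CA·BC·CA·BC
    A ↦ BC
    B ↦ C
    C ↦ CA

A->BC, B->C, C->CA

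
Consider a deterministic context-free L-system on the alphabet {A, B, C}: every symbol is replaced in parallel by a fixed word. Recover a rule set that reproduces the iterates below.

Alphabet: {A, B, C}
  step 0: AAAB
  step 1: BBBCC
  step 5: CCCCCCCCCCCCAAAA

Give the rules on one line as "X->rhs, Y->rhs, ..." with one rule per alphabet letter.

  step 0 ⇒ step 1: AAAB ⇒ B·B·B·CC
    A ↦ B
    B ↦ CC
    C ↦ A  (constrained at step 1)

A->B, B->CC, C->A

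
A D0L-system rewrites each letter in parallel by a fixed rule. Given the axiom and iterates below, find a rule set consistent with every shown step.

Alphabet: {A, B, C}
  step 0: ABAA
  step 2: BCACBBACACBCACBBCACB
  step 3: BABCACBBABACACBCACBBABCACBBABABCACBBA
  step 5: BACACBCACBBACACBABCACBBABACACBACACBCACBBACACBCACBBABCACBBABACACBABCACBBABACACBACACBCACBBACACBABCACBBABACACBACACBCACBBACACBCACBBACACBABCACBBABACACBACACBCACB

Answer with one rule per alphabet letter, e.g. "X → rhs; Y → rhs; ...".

A->CAC, B->BA, C->B

  step 2 ⇒ step 3: BCACBBACACBCACBBCACB ⇒ BA·B·CAC·B·BA·BA·CAC·B·CAC·B·BA·B·CAC·B·BA·BA·B·CAC·B·BA
    A ↦ CAC
    B ↦ BA
    C ↦ B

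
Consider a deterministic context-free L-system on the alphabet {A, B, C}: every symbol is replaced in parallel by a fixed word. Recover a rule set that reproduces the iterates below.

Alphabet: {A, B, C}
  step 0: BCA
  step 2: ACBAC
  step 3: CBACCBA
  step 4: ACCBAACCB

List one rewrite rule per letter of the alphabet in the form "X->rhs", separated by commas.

  step 3 ⇒ step 4: CBACCBA ⇒ A·C·CB·A·A·C·CB
    A ↦ CB
    B ↦ C
    C ↦ A

A->CB, B->C, C->A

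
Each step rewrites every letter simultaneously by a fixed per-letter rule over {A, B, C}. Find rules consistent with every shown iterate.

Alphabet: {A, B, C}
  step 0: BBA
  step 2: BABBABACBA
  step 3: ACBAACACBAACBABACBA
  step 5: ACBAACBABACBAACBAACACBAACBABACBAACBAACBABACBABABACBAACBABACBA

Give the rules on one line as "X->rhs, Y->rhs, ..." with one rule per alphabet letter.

A->BA, B->AC, C->B

  step 2 ⇒ step 3: BABBABACBA ⇒ AC·BA·AC·AC·BA·AC·BA·B·AC·BA
    A ↦ BA
    B ↦ AC
    C ↦ B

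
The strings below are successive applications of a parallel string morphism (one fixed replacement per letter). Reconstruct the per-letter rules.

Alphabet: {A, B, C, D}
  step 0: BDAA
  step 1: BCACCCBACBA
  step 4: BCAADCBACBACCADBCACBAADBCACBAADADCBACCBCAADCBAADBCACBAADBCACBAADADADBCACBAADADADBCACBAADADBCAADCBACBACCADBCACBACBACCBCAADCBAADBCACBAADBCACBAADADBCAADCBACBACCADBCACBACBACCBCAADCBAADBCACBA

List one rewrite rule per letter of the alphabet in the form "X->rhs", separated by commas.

A->CBA, B->BCA, C->AD, D->CC

  step 0 ⇒ step 1: BDAA ⇒ BCA·CC·CBA·CBA
    A ↦ CBA
    B ↦ BCA
    D ↦ CC
    C ↦ AD  (constrained at step 1)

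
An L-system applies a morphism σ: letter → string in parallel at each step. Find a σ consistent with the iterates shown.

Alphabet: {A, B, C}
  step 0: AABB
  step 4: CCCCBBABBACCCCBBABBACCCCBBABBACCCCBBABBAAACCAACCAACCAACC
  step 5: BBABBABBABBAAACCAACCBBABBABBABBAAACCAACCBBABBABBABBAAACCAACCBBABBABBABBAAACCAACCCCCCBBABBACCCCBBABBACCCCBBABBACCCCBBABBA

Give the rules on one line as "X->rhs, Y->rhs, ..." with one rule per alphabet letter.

  step 4 ⇒ step 5: CCCCBBABBACCCCBBABBACCCCBBABBACCCCBBABBAAACCAACCAACCAACC ⇒ BBA·BBA·BBA·BBA·A·A·CC·A·A·CC·BBA·BBA·BBA·BBA·A·A·CC·A·A·CC·BBA·BBA·BBA·BBA·A·A·CC·A·A·CC·BBA·BBA·BBA·BBA·A·A·CC·A·A·CC·CC·CC·BBA·BBA·CC·CC·BBA·BBA·CC·CC·BBA·BBA·CC·CC·BBA·BBA
    A ↦ CC
    B ↦ A
    C ↦ BBA

A->CC, B->A, C->BBA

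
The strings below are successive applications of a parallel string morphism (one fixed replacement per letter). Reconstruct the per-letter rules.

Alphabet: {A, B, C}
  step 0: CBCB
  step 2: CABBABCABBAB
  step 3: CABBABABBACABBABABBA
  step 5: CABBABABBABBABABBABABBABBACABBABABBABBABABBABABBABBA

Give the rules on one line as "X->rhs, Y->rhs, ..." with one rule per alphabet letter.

  step 2 ⇒ step 3: CABBABCABBAB ⇒ CA·B·BA·BA·B·BA·CA·B·BA·BA·B·BA
    A ↦ B
    B ↦ BA
    C ↦ CA

A->B, B->BA, C->CA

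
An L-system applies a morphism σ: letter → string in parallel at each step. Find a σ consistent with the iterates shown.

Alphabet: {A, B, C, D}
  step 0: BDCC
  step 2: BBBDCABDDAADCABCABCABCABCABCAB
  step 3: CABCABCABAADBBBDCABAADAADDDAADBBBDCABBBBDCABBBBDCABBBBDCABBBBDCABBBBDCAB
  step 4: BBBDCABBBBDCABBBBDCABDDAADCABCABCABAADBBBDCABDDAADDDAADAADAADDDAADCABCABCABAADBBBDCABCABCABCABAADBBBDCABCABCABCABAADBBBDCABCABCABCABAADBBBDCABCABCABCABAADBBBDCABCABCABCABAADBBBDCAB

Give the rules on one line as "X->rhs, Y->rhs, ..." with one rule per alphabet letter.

A->D, B->CAB, C->BBB, D->AAD

  step 3 ⇒ step 4: CABCABCABAADBBBDCABAADAADDDAADBBBDCABBBBDCABBBBDCABBBBDCABBBBDCABBBBDCAB ⇒ BBB·D·CAB·BBB·D·CAB·BBB·D·CAB·D·D·AAD·CAB·CAB·CAB·AAD·BBB·D·CAB·D·D·AAD·D·D·AAD·AAD·AAD·D·D·AAD·CAB·CAB·CAB·AAD·BBB·D·CAB·CAB·CAB·CAB·AAD·BBB·D·CAB·CAB·CAB·CAB·AAD·BBB·D·CAB·CAB·CAB·CAB·AAD·BBB·D·CAB·CAB·CAB·CAB·AAD·BBB·D·CAB·CAB·CAB·CAB·AAD·BBB·D·CAB
    A ↦ D
    B ↦ CAB
    C ↦ BBB
    D ↦ AAD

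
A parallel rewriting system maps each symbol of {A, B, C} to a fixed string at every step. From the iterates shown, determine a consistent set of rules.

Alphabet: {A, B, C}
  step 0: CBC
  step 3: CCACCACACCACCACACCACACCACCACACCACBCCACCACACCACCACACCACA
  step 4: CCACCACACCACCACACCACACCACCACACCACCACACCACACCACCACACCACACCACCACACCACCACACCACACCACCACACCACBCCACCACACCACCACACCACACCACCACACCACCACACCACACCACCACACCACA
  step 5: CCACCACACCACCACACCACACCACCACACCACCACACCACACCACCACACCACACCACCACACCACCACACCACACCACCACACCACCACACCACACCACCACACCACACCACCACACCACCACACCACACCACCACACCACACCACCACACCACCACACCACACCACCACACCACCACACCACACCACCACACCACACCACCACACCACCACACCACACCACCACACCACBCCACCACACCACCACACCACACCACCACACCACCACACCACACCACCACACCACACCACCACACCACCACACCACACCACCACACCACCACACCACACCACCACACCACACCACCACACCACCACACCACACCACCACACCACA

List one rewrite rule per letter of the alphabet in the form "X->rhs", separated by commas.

A->CA, B->CB, C->CCA

  step 4 ⇒ step 5: CCACCACACCACCACACCACACCACCACACCACCACACCACACCACCACACCACACCACCACACCACCACACCACACCACCACACCACBCCACCACACCACCACACCACACCACCACACCACCACACCACACCACCACACCACA ⇒ CCA·CCA·CA·CCA·CCA·CA·CCA·CA·CCA·CCA·CA·CCA·CCA·CA·CCA·CA·CCA·CCA·CA·CCA·CA·CCA·CCA·CA·CCA·CCA·CA·CCA·CA·CCA·CCA·CA·CCA·CCA·CA·CCA·CA·CCA·CCA·CA·CCA·CA·CCA·CCA·CA·CCA·CCA·CA·CCA·CA·CCA·CCA·CA·CCA·CA·CCA·CCA·CA·CCA·CCA·CA·CCA·CA·CCA·CCA·CA·CCA·CCA·CA·CCA·CA·CCA·CCA·CA·CCA·CA·CCA·CCA·CA·CCA·CCA·CA·CCA·CA·CCA·CCA·CA·CCA·CB·CCA·CCA·CA·CCA·CCA·CA·CCA·CA·CCA·CCA·CA·CCA·CCA·CA·CCA·CA·CCA·CCA·CA·CCA·CA·CCA·CCA·CA·CCA·CCA·CA·CCA·CA·CCA·CCA·CA·CCA·CCA·CA·CCA·CA·CCA·CCA·CA·CCA·CA·CCA·CCA·CA·CCA·CCA·CA·CCA·CA·CCA·CCA·CA·CCA·CA
    A ↦ CA
    B ↦ CB
    C ↦ CCA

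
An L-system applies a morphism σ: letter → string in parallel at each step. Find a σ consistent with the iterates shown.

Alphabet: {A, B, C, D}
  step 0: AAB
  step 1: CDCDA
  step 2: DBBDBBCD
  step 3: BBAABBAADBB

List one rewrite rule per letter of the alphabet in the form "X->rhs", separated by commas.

A->CD, B->A, C->D, D->BB

  step 2 ⇒ step 3: DBBDBBCD ⇒ BB·A·A·BB·A·A·D·BB
    B ↦ A
    C ↦ D
    D ↦ BB
  step 0 ⇒ step 1: AAB ⇒ CD·CD·A
    A ↦ CD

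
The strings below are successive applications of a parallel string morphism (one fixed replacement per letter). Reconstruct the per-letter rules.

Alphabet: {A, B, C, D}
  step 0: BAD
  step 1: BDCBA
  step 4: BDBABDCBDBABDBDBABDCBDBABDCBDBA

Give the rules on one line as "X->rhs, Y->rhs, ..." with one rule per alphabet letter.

A->C, B->BD, C->BD, D->BA

  step 0 ⇒ step 1: BAD ⇒ BD·C·BA
    A ↦ C
    B ↦ BD
    D ↦ BA
    C ↦ BD  (constrained at step 1)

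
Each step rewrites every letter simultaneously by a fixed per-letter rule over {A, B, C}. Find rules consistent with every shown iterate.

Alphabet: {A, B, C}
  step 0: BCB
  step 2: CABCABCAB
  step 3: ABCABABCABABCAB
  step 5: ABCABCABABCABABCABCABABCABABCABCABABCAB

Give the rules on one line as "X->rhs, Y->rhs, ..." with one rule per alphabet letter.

  step 2 ⇒ step 3: CABCABCAB ⇒ AB·C·AB·AB·C·AB·AB·C·AB
    A ↦ C
    B ↦ AB
    C ↦ AB

A->C, B->AB, C->AB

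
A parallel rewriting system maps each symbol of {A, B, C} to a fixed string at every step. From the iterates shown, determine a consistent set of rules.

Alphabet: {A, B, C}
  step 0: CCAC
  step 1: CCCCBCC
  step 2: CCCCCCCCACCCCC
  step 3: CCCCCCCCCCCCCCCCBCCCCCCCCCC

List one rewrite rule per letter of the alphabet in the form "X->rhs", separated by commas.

A->B, B->AC, C->CC

  step 2 ⇒ step 3: CCCCCCCCACCCCC ⇒ CC·CC·CC·CC·CC·CC·CC·CC·B·CC·CC·CC·CC·CC
    A ↦ B
    C ↦ CC
  step 1 ⇒ step 2: CCCCBCC ⇒ CC·CC·CC·CC·AC·CC·CC
    B ↦ AC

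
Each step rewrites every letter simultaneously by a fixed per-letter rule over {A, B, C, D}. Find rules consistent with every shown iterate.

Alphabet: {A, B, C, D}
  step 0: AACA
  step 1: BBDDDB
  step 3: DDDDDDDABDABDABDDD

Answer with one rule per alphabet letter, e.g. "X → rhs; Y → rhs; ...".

A->B, B->C, C->DDD, D->DA

  step 0 ⇒ step 1: AACA ⇒ B·B·DDD·B
    A ↦ B
    C ↦ DDD
    B ↦ C  (constrained at step 1)
    D ↦ DA  (constrained at step 1)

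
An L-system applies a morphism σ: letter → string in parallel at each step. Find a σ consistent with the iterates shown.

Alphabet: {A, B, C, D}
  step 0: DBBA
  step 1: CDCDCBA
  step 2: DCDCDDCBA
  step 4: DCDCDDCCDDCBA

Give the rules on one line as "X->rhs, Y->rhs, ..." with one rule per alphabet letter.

  step 1 ⇒ step 2: CDCDCBA ⇒ D·C·D·C·D·DC·BA
    A ↦ BA
    B ↦ DC
    C ↦ D
    D ↦ C

A->BA, B->DC, C->D, D->C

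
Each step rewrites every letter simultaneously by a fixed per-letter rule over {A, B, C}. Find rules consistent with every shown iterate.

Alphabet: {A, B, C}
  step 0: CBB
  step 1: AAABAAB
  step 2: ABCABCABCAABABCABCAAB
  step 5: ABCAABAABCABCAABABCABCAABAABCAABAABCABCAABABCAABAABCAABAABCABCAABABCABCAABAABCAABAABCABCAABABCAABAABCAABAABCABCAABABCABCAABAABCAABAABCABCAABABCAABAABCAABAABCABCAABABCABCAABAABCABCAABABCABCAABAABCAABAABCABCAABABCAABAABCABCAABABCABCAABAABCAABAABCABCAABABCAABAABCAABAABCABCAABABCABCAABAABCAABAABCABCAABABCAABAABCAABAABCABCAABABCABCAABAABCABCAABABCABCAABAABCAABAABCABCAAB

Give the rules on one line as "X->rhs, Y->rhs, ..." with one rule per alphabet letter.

A->ABC, B->AAB, C->A

  step 1 ⇒ step 2: AAABAAB ⇒ ABC·ABC·ABC·AAB·ABC·ABC·AAB
    A ↦ ABC
    B ↦ AAB
  step 0 ⇒ step 1: CBB ⇒ A·AAB·AAB
    C ↦ A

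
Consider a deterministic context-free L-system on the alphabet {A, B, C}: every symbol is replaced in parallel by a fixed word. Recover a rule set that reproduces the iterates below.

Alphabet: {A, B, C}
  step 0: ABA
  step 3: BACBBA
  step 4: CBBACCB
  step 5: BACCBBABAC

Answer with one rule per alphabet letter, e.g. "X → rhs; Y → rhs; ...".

  step 4 ⇒ step 5: CBBACCB ⇒ BA·C·C·B·BA·BA·C
    A ↦ B
    B ↦ C
    C ↦ BA

A->B, B->C, C->BA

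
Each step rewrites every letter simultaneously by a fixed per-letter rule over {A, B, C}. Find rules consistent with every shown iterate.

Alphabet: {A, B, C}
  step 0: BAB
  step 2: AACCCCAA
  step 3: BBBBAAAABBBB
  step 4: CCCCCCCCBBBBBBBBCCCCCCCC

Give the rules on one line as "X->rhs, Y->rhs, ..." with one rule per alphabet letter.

A->BB, B->CC, C->A

  step 3 ⇒ step 4: BBBBAAAABBBB ⇒ CC·CC·CC·CC·BB·BB·BB·BB·CC·CC·CC·CC
    A ↦ BB
    B ↦ CC
  step 2 ⇒ step 3: AACCCCAA ⇒ BB·BB·A·A·A·A·BB·BB
    C ↦ A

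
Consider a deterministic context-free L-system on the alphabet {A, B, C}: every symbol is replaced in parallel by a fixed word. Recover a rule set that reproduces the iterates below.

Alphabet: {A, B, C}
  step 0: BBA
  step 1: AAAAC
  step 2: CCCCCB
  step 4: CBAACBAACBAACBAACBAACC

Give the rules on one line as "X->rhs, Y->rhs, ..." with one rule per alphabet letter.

  step 1 ⇒ step 2: AAAAC ⇒ C·C·C·C·CB
    A ↦ C
    C ↦ CB
  step 0 ⇒ step 1: BBA ⇒ AA·AA·C
    B ↦ AA

A->C, B->AA, C->CB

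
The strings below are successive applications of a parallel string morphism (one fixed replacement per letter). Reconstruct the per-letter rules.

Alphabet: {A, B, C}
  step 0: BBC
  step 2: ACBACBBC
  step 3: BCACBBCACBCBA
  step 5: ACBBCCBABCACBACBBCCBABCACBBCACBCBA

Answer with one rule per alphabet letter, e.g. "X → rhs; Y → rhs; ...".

A->BC, B->CB, C->A

  step 2 ⇒ step 3: ACBACBBC ⇒ BC·A·CB·BC·A·CB·CB·A
    A ↦ BC
    B ↦ CB
    C ↦ A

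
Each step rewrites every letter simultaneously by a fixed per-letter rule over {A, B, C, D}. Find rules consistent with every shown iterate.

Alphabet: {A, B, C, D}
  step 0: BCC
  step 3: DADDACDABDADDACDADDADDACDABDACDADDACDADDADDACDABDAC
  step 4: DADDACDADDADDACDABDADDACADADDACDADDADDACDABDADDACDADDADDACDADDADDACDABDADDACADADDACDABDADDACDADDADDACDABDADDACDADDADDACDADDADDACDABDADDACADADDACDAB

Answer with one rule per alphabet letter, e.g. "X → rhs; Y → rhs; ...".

A->DAC, B->A, C->DAB, D->DAD

  step 3 ⇒ step 4: DADDACDABDADDACDADDADDACDABDACDADDACDADDADDACDABDAC ⇒ DAD·DAC·DAD·DAD·DAC·DAB·DAD·DAC·A·DAD·DAC·DAD·DAD·DAC·DAB·DAD·DAC·DAD·DAD·DAC·DAD·DAD·DAC·DAB·DAD·DAC·A·DAD·DAC·DAB·DAD·DAC·DAD·DAD·DAC·DAB·DAD·DAC·DAD·DAD·DAC·DAD·DAD·DAC·DAB·DAD·DAC·A·DAD·DAC·DAB
    A ↦ DAC
    B ↦ A
    C ↦ DAB
    D ↦ DAD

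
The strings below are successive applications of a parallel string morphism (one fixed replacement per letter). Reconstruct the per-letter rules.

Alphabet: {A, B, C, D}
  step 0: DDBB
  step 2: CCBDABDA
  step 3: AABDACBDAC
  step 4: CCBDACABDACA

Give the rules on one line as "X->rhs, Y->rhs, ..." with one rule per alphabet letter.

  step 3 ⇒ step 4: AABDACBDAC ⇒ C·C·BD·A·C·A·BD·A·C·A
    A ↦ C
    B ↦ BD
    C ↦ A
    D ↦ A

A->C, B->BD, C->A, D->A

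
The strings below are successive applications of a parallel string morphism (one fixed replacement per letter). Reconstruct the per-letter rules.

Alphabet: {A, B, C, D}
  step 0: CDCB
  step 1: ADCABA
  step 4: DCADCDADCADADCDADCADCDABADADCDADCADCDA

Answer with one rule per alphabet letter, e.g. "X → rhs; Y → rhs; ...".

  step 0 ⇒ step 1: CDCB ⇒ A·DC·A·BA
    B ↦ BA
    C ↦ A
    D ↦ DC
    A ↦ DA  (constrained at step 1)

A->DA, B->BA, C->A, D->DC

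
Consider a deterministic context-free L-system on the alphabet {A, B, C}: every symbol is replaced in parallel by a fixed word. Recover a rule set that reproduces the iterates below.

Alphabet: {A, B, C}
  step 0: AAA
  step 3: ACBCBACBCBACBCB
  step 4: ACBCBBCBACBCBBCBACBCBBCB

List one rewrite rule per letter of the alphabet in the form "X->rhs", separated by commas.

  step 3 ⇒ step 4: ACBCBACBCBACBCB ⇒ AC·B·CB·B·CB·AC·B·CB·B·CB·AC·B·CB·B·CB
    A ↦ AC
    B ↦ CB
    C ↦ B

A->AC, B->CB, C->B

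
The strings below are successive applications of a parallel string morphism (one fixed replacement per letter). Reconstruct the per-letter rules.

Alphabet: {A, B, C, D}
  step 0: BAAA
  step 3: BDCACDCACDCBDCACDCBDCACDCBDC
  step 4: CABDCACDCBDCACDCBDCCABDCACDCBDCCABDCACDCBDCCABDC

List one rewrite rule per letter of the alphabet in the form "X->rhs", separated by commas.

A->AC, B->CA, C->DC, D->B

  step 3 ⇒ step 4: BDCACDCACDCBDCACDCBDCACDCBDC ⇒ CA·B·DC·AC·DC·B·DC·AC·DC·B·DC·CA·B·DC·AC·DC·B·DC·CA·B·DC·AC·DC·B·DC·CA·B·DC
    A ↦ AC
    B ↦ CA
    C ↦ DC
    D ↦ B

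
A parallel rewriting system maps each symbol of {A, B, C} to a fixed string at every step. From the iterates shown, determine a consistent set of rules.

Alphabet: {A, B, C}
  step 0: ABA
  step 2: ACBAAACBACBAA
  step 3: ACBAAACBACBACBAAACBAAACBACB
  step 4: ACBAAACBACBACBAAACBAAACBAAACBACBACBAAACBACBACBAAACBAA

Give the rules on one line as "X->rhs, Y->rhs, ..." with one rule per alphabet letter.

A->ACB, B->A, C->A

  step 3 ⇒ step 4: ACBAAACBACBACBAAACBAAACBACB ⇒ ACB·A·A·ACB·ACB·ACB·A·A·ACB·A·A·ACB·A·A·ACB·ACB·ACB·A·A·ACB·ACB·ACB·A·A·ACB·A·A
    A ↦ ACB
    B ↦ A
    C ↦ A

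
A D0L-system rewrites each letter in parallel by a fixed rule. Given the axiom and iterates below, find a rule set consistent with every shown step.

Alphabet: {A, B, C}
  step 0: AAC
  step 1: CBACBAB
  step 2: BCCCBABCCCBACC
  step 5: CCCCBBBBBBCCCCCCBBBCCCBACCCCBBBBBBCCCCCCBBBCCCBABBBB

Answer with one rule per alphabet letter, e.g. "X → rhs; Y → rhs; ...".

  step 1 ⇒ step 2: CBACBAB ⇒ B·CC·CBA·B·CC·CBA·CC
    A ↦ CBA
    B ↦ CC
    C ↦ B

A->CBA, B->CC, C->B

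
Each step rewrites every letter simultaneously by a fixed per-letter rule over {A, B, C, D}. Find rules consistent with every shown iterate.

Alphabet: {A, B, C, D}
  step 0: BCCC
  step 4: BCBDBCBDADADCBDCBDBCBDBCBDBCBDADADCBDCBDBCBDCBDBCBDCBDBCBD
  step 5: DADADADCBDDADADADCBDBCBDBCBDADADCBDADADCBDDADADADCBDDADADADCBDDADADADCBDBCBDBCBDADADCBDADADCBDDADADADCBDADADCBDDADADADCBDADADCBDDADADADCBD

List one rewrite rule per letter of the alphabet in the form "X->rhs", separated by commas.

A->B, B->DAD, C->A, D->CBD

  step 4 ⇒ step 5: BCBDBCBDADADCBDCBDBCBDBCBDBCBDADADCBDCBDBCBDCBDBCBDCBDBCBD ⇒ DAD·A·DAD·CBD·DAD·A·DAD·CBD·B·CBD·B·CBD·A·DAD·CBD·A·DAD·CBD·DAD·A·DAD·CBD·DAD·A·DAD·CBD·DAD·A·DAD·CBD·B·CBD·B·CBD·A·DAD·CBD·A·DAD·CBD·DAD·A·DAD·CBD·A·DAD·CBD·DAD·A·DAD·CBD·A·DAD·CBD·DAD·A·DAD·CBD
    A ↦ B
    B ↦ DAD
    C ↦ A
    D ↦ CBD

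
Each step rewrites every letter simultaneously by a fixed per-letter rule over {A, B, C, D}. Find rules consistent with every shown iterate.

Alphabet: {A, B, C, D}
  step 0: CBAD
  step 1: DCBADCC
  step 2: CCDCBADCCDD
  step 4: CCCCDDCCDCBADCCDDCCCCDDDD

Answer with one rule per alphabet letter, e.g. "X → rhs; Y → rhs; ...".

A->AD, B->CB, C->D, D->CC

  step 1 ⇒ step 2: DCBADCC ⇒ CC·D·CB·AD·CC·D·D
    A ↦ AD
    B ↦ CB
    C ↦ D
    D ↦ CC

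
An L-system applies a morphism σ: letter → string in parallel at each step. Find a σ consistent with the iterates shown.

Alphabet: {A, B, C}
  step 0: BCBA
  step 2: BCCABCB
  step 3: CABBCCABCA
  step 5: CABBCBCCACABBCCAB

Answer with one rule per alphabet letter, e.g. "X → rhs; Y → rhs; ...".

  step 2 ⇒ step 3: BCCABCB ⇒ CA·B·B·C·CA·B·CA
    A ↦ C
    B ↦ CA
    C ↦ B

A->C, B->CA, C->B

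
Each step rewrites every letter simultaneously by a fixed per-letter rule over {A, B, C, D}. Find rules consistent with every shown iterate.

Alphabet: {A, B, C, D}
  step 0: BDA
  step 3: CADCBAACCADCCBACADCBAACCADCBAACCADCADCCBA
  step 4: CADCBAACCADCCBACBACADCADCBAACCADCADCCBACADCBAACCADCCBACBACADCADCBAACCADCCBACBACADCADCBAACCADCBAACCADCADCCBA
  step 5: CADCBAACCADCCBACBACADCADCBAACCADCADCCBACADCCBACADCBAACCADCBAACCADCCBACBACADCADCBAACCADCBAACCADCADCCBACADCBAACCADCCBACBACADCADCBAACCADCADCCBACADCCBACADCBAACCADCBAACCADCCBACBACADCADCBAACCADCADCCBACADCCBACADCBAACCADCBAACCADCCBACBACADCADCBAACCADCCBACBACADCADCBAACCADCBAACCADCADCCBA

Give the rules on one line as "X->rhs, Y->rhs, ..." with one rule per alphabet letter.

  step 4 ⇒ step 5: CADCBAACCADCCBACBACADCADCBAACCADCADCCBACADCBAACCADCCBACBACADCADCBAACCADCCBACBACADCADCBAACCADCBAACCADCADCCBA ⇒ CAD·CBA·AC·CAD·C·CBA·CBA·CAD·CAD·CBA·AC·CAD·CAD·C·CBA·CAD·C·CBA·CAD·CBA·AC·CAD·CBA·AC·CAD·C·CBA·CBA·CAD·CAD·CBA·AC·CAD·CBA·AC·CAD·CAD·C·CBA·CAD·CBA·AC·CAD·C·CBA·CBA·CAD·CAD·CBA·AC·CAD·CAD·C·CBA·CAD·C·CBA·CAD·CBA·AC·CAD·CBA·AC·CAD·C·CBA·CBA·CAD·CAD·CBA·AC·CAD·CAD·C·CBA·CAD·C·CBA·CAD·CBA·AC·CAD·CBA·AC·CAD·C·CBA·CBA·CAD·CAD·CBA·AC·CAD·C·CBA·CBA·CAD·CAD·CBA·AC·CAD·CBA·AC·CAD·CAD·C·CBA
    A ↦ CBA
    B ↦ C
    C ↦ CAD
    D ↦ AC

A->CBA, B->C, C->CAD, D->AC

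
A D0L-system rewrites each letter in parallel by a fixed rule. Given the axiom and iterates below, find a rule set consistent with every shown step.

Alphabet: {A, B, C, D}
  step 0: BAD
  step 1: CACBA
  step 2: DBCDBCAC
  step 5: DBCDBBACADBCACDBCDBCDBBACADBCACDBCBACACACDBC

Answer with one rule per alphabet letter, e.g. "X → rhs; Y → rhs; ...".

  step 1 ⇒ step 2: CACBA ⇒ DB·C·DB·CA·C
    A ↦ C
    B ↦ CA
    C ↦ DB
  step 0 ⇒ step 1: BAD ⇒ CA·C·BA
    D ↦ BA

A->C, B->CA, C->DB, D->BA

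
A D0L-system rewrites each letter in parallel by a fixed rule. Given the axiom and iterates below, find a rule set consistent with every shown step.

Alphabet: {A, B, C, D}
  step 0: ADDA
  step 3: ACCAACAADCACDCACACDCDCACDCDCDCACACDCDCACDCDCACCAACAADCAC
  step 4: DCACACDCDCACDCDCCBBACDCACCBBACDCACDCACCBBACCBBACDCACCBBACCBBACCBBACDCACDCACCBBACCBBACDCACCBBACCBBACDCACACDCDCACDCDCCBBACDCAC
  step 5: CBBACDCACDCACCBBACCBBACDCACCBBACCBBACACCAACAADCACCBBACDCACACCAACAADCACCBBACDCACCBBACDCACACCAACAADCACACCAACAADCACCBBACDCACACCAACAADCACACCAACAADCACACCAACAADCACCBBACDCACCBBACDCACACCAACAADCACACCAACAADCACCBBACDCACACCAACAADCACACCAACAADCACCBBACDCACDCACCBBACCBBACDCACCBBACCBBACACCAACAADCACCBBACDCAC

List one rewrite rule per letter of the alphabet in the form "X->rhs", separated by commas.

A->DC, B->CAA, C->AC, D->CBB

  step 4 ⇒ step 5: DCACACDCDCACDCDCCBBACDCACCBBACDCACDCACCBBACCBBACDCACCBBACCBBACCBBACDCACDCACCBBACCBBACDCACCBBACCBBACDCACACDCDCACDCDCCBBACDCAC ⇒ CBB·AC·DC·AC·DC·AC·CBB·AC·CBB·AC·DC·AC·CBB·AC·CBB·AC·AC·CAA·CAA·DC·AC·CBB·AC·DC·AC·AC·CAA·CAA·DC·AC·CBB·AC·DC·AC·CBB·AC·DC·AC·AC·CAA·CAA·DC·AC·AC·CAA·CAA·DC·AC·CBB·AC·DC·AC·AC·CAA·CAA·DC·AC·AC·CAA·CAA·DC·AC·AC·CAA·CAA·DC·AC·CBB·AC·DC·AC·CBB·AC·DC·AC·AC·CAA·CAA·DC·AC·AC·CAA·CAA·DC·AC·CBB·AC·DC·AC·AC·CAA·CAA·DC·AC·AC·CAA·CAA·DC·AC·CBB·AC·DC·AC·DC·AC·CBB·AC·CBB·AC·DC·AC·CBB·AC·CBB·AC·AC·CAA·CAA·DC·AC·CBB·AC·DC·AC
    A ↦ DC
    B ↦ CAA
    C ↦ AC
    D ↦ CBB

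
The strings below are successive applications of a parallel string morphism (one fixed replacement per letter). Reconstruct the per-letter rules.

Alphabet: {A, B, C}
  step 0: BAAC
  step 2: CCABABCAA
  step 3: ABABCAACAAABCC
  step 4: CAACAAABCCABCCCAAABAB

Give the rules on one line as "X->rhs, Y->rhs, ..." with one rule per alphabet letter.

  step 3 ⇒ step 4: ABABCAACAAABCC ⇒ C·AA·C·AA·AB·C·C·AB·C·C·C·AA·AB·AB
    A ↦ C
    B ↦ AA
    C ↦ AB

A->C, B->AA, C->AB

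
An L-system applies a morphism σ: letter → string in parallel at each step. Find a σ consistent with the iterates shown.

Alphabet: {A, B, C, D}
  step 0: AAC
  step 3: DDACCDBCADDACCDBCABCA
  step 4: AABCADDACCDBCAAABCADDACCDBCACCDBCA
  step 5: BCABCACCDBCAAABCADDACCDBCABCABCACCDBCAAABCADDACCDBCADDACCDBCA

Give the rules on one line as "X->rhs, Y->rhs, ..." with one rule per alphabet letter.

  step 4 ⇒ step 5: AABCADDACCDBCAAABCADDACCDBCACCDBCA ⇒ BCA·BCA·CC·D·BCA·A·A·BCA·D·D·A·CC·D·BCA·BCA·BCA·CC·D·BCA·A·A·BCA·D·D·A·CC·D·BCA·D·D·A·CC·D·BCA
    A ↦ BCA
    B ↦ CC
    C ↦ D
    D ↦ A

A->BCA, B->CC, C->D, D->A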